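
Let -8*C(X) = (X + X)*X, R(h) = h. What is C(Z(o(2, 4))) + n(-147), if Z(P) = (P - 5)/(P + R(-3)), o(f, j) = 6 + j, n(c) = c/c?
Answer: 171/196 ≈ 0.87245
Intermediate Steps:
n(c) = 1
Z(P) = (-5 + P)/(-3 + P) (Z(P) = (P - 5)/(P - 3) = (-5 + P)/(-3 + P))
C(X) = -X²/4 (C(X) = -(X + X)*X/8 = -2*X*X/8 = -X²/4)
C(Z(o(2, 4))) + n(-147) = -(-5 + (6 + 4))²/(-3 + (6 + 4))²/4 + 1 = -(-5 + 10)²/(-3 + 10)²/4 + 1 = -(5/7)²/4 + 1 = -¼*25/49 + 1 = -25/196 + 1 = 171/196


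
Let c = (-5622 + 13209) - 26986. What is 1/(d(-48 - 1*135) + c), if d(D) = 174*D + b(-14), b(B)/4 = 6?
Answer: -1/51217 ≈ -1.9525e-5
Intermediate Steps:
b(B) = 24 (b(B) = 4*6 = 24)
c = -19399 (c = 7587 - 26986 = -19399)
d(D) = 24 + 174*D (d(D) = 174*D + 24 = 24 + 174*D)
1/(d(-48 - 1*135) + c) = 1/((24 + 174*(-48 - 1*135)) - 19399) = 1/((24 + 174*(-48 - 135)) - 19399) = 1/((24 + 174*(-183)) - 19399) = 1/((24 - 31842) - 19399) = 1/(-31818 - 19399) = 1/(-51217) = -1/51217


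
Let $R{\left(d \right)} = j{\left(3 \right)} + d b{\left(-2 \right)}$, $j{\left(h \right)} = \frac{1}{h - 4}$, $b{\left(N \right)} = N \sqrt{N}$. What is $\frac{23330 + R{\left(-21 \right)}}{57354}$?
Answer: $\frac{23329}{57354} + \frac{7 i \sqrt{2}}{9559} \approx 0.40675 + 0.0010356 i$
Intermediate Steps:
$b{\left(N \right)} = N^{\frac{3}{2}}$
$j{\left(h \right)} = \frac{1}{-4 + h}$
$R{\left(d \right)} = -1 - 2 i d \sqrt{2}$ ($R{\left(d \right)} = \frac{1}{-4 + 3} + d \left(-2\right)^{\frac{3}{2}} = \frac{1}{-1} + d \left(- 2 i \sqrt{2}\right) = -1 - 2 i d \sqrt{2}$)
$\frac{23330 + R{\left(-21 \right)}}{57354} = \frac{23330 - \left(1 + 2 i \left(-21\right) \sqrt{2}\right)}{57354} = \left(23330 - \left(1 - 42 i \sqrt{2}\right)\right) \frac{1}{57354} = \left(23329 + 42 i \sqrt{2}\right) \frac{1}{57354} = \frac{23329}{57354} + \frac{7 i \sqrt{2}}{9559}$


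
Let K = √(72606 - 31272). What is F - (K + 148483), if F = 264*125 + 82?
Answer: -115401 - 83*√6 ≈ -1.1560e+5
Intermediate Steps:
K = 83*√6 (K = √41334 = 83*√6 ≈ 203.31)
F = 33082 (F = 33000 + 82 = 33082)
F - (K + 148483) = 33082 - (83*√6 + 148483) = 33082 - (148483 + 83*√6) = 33082 + (-148483 - 83*√6) = -115401 - 83*√6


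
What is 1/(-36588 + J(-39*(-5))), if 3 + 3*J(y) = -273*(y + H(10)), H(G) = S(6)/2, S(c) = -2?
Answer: -1/54243 ≈ -1.8436e-5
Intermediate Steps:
H(G) = -1 (H(G) = -2/2 = -2*1/2 = -1)
J(y) = 90 - 91*y (J(y) = -1 + (-273*(y - 1))/3 = -1 + (-273*(-1 + y))/3 = -1 + (273 - 273*y)/3 = -1 + (91 - 91*y) = 90 - 91*y)
1/(-36588 + J(-39*(-5))) = 1/(-36588 + (90 - (-3549)*(-5))) = 1/(-36588 + (90 - 91*195)) = 1/(-36588 + (90 - 17745)) = 1/(-36588 - 17655) = 1/(-54243) = -1/54243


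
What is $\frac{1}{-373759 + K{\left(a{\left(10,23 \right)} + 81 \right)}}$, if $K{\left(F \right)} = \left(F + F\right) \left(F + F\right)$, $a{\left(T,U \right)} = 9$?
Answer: $- \frac{1}{341359} \approx -2.9295 \cdot 10^{-6}$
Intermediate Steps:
$K{\left(F \right)} = 4 F^{2}$ ($K{\left(F \right)} = 2 F 2 F = 4 F^{2}$)
$\frac{1}{-373759 + K{\left(a{\left(10,23 \right)} + 81 \right)}} = \frac{1}{-373759 + 4 \left(9 + 81\right)^{2}} = \frac{1}{-373759 + 4 \cdot 90^{2}} = \frac{1}{-373759 + 4 \cdot 8100} = \frac{1}{-373759 + 32400} = \frac{1}{-341359} = - \frac{1}{341359}$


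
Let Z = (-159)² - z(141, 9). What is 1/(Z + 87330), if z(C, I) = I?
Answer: 1/112602 ≈ 8.8808e-6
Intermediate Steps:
Z = 25272 (Z = (-159)² - 1*9 = 25281 - 9 = 25272)
1/(Z + 87330) = 1/(25272 + 87330) = 1/112602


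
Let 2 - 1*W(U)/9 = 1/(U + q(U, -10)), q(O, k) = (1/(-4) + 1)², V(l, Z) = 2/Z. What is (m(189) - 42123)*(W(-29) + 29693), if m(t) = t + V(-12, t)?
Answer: -107142377097076/85995 ≈ -1.2459e+9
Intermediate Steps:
q(O, k) = 9/16 (q(O, k) = (-¼ + 1)² = (¾)² = 9/16)
m(t) = t + 2/t
W(U) = 18 - 9/(9/16 + U) (W(U) = 18 - 9/(U + 9/16) = 18 - 9/(9/16 + U))
(m(189) - 42123)*(W(-29) + 29693) = ((189 + 2/189) - 42123)*(18*(1 + 16*(-29))/(9 + 16*(-29)) + 29693) = ((189 + 2*(1/189)) - 42123)*(18*(1 - 464)/(9 - 464) + 29693) = ((189 + 2/189) - 42123)*(18*(-463)/(-455) + 29693) = (35723/189 - 42123)*(18*(-1/455)*(-463) + 29693) = -7925524*(8334/455 + 29693)/189 = -7925524/189*13518649/455 = -107142377097076/85995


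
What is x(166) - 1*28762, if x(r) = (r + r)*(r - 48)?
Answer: 10414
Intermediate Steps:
x(r) = 2*r*(-48 + r) (x(r) = (2*r)*(-48 + r) = 2*r*(-48 + r))
x(166) - 1*28762 = 2*166*(-48 + 166) - 1*28762 = 2*166*118 - 28762 = 39176 - 28762 = 10414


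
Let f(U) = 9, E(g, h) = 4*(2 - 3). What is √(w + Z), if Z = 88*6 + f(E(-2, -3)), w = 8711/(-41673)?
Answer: √932212091370/41673 ≈ 23.169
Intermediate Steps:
E(g, h) = -4 (E(g, h) = 4*(-1) = -4)
w = -8711/41673 (w = 8711*(-1/41673) = -8711/41673 ≈ -0.20903)
Z = 537 (Z = 88*6 + 9 = 528 + 9 = 537)
√(w + Z) = √(-8711/41673 + 537) = √(22369690/41673) = √932212091370/41673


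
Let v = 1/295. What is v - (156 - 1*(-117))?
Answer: -80534/295 ≈ -273.00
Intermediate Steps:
v = 1/295 ≈ 0.0033898
v - (156 - 1*(-117)) = 1/295 - (156 - 1*(-117)) = 1/295 - (156 + 117) = 1/295 - 1*273 = 1/295 - 273 = -80534/295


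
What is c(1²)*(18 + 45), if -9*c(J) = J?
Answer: -7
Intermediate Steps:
c(J) = -J/9
c(1²)*(18 + 45) = (-⅑*1²)*(18 + 45) = -⅑*1*63 = -⅑*63 = -7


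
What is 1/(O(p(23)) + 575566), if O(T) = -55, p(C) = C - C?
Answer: 1/575511 ≈ 1.7376e-6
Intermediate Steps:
p(C) = 0
1/(O(p(23)) + 575566) = 1/(-55 + 575566) = 1/575511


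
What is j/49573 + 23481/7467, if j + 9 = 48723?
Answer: 509257017/123387197 ≈ 4.1273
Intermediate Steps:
j = 48714 (j = -9 + 48723 = 48714)
j/49573 + 23481/7467 = 48714/49573 + 23481/7467 = 48714*(1/49573) + 23481*(1/7467) = 48714/49573 + 7827/2489 = 509257017/123387197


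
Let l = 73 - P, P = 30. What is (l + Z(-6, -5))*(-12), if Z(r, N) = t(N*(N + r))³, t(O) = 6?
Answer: -3108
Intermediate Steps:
Z(r, N) = 216 (Z(r, N) = 6³ = 216)
l = 43 (l = 73 - 1*30 = 73 - 30 = 43)
(l + Z(-6, -5))*(-12) = (43 + 216)*(-12) = 259*(-12) = -3108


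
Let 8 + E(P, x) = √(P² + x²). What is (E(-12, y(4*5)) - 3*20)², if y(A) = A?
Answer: 5168 - 544*√34 ≈ 1996.0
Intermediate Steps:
E(P, x) = -8 + √(P² + x²)
(E(-12, y(4*5)) - 3*20)² = ((-8 + √((-12)² + (4*5)²)) - 3*20)² = ((-8 + √(144 + 20²)) - 60)² = ((-8 + √(144 + 400)) - 60)² = ((-8 + √544) - 60)² = ((-8 + 4*√34) - 60)² = (-68 + 4*√34)²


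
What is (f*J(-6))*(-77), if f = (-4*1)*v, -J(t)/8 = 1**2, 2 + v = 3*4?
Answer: -24640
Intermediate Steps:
v = 10 (v = -2 + 3*4 = -2 + 12 = 10)
J(t) = -8 (J(t) = -8*1**2 = -8*1 = -8)
f = -40 (f = -4*1*10 = -4*10 = -40)
(f*J(-6))*(-77) = -40*(-8)*(-77) = 320*(-77) = -24640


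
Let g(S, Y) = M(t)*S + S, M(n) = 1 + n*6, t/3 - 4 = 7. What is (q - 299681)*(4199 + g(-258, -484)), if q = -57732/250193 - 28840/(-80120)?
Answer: 7118731779427190142/501136579 ≈ 1.4205e+10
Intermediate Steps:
t = 33 (t = 12 + 3*7 = 12 + 21 = 33)
M(n) = 1 + 6*n
g(S, Y) = 200*S (g(S, Y) = (1 + 6*33)*S + S = (1 + 198)*S + S = 199*S + S = 200*S)
q = 64751957/501136579 (q = -57732*1/250193 - 28840*(-1/80120) = -57732/250193 + 721/2003 = 64751957/501136579 ≈ 0.12921)
(q - 299681)*(4199 + g(-258, -484)) = (64751957/501136579 - 299681)*(4199 + 200*(-258)) = -150181046379342*(4199 - 51600)/501136579 = -150181046379342/501136579*(-47401) = 7118731779427190142/501136579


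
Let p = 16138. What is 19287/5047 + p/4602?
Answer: 85103630/11613147 ≈ 7.3282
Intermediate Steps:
19287/5047 + p/4602 = 19287/5047 + 16138/4602 = 19287*(1/5047) + 16138*(1/4602) = 19287/5047 + 8069/2301 = 85103630/11613147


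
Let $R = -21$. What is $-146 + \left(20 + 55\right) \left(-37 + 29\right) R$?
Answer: $12454$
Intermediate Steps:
$-146 + \left(20 + 55\right) \left(-37 + 29\right) R = -146 + \left(20 + 55\right) \left(-37 + 29\right) \left(-21\right) = -146 + 75 \left(-8\right) \left(-21\right) = -146 - -12600 = -146 + 12600 = 12454$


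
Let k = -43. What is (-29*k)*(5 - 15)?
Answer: -12470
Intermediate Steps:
(-29*k)*(5 - 15) = (-29*(-43))*(5 - 15) = 1247*(-10) = -12470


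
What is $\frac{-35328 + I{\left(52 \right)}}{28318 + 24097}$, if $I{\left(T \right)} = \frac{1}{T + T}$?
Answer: $- \frac{3674111}{5451160} \approx -0.67401$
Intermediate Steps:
$I{\left(T \right)} = \frac{1}{2 T}$
$\frac{-35328 + I{\left(52 \right)}}{28318 + 24097} = \frac{-35328 + \frac{1}{2 \cdot 52}}{28318 + 24097} = \frac{-35328 + \frac{1}{2} \cdot \frac{1}{52}}{52415} = \left(-35328 + \frac{1}{104}\right) \frac{1}{52415} = \left(- \frac{3674111}{104}\right) \frac{1}{52415} = - \frac{3674111}{5451160}$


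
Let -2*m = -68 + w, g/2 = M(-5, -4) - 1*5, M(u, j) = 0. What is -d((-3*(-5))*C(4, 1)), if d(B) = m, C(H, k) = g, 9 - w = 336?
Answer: -395/2 ≈ -197.50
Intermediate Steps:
w = -327 (w = 9 - 1*336 = 9 - 336 = -327)
g = -10 (g = 2*(0 - 1*5) = 2*(0 - 5) = 2*(-5) = -10)
C(H, k) = -10
m = 395/2 (m = -(-68 - 327)/2 = -1/2*(-395) = 395/2 ≈ 197.50)
d(B) = 395/2
-d((-3*(-5))*C(4, 1)) = -1*395/2 = -395/2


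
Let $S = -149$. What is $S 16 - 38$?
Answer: $-2422$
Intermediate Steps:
$S 16 - 38 = \left(-149\right) 16 - 38 = -2384 - 38 = -2422$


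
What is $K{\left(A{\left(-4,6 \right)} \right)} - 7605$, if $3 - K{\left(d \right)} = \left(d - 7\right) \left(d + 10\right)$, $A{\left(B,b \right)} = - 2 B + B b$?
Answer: $-7740$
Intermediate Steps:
$K{\left(d \right)} = 3 - \left(-7 + d\right) \left(10 + d\right)$ ($K{\left(d \right)} = 3 - \left(d - 7\right) \left(d + 10\right) = 3 - \left(-7 + d\right) \left(10 + d\right)$)
$K{\left(A{\left(-4,6 \right)} \right)} - 7605 = \left(73 - \left(- 4 \left(-2 + 6\right)\right)^{2} - 3 \left(- 4 \left(-2 + 6\right)\right)\right) - 7605 = \left(73 - \left(\left(-4\right) 4\right)^{2} - 3 \left(\left(-4\right) 4\right)\right) - 7605 = \left(73 - \left(-16\right)^{2} - -48\right) - 7605 = \left(73 - 256 + 48\right) - 7605 = -135 - 7605 = -7740$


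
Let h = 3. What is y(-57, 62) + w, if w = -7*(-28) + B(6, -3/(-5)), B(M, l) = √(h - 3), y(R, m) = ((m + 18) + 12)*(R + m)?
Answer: 656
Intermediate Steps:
y(R, m) = (30 + m)*(R + m) (y(R, m) = ((18 + m) + 12)*(R + m) = (30 + m)*(R + m))
B(M, l) = 0 (B(M, l) = √(3 - 3) = √0 = 0)
w = 196 (w = -7*(-28) + 0 = 196 + 0 = 196)
y(-57, 62) + w = (62² + 30*(-57) + 30*62 - 57*62) + 196 = (3844 - 1710 + 1860 - 3534) + 196 = 460 + 196 = 656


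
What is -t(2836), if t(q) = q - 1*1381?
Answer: -1455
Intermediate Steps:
t(q) = -1381 + q (t(q) = q - 1381 = -1381 + q)
-t(2836) = -(-1381 + 2836) = -1*1455 = -1455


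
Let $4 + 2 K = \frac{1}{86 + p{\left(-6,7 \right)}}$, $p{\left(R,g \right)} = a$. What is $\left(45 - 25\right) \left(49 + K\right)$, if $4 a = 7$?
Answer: $\frac{329980}{351} \approx 940.11$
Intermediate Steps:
$a = \frac{7}{4}$ ($a = \frac{1}{4} \cdot 7 = \frac{7}{4} \approx 1.75$)
$p{\left(R,g \right)} = \frac{7}{4}$
$K = - \frac{700}{351}$ ($K = -2 + \frac{1}{2 \left(86 + \frac{7}{4}\right)} = -2 + \frac{1}{2 \cdot \frac{351}{4}} = -2 + \frac{1}{2} \cdot \frac{4}{351} = -2 + \frac{2}{351} = - \frac{700}{351} \approx -1.9943$)
$\left(45 - 25\right) \left(49 + K\right) = \left(45 - 25\right) \left(49 - \frac{700}{351}\right) = \left(45 - 25\right) \frac{16499}{351} = 20 \cdot \frac{16499}{351} = \frac{329980}{351}$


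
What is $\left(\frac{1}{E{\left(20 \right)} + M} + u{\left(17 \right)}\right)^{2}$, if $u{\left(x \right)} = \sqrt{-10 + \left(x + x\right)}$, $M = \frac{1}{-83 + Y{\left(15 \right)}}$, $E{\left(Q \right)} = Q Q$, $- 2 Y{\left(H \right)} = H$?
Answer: $\frac{125795322457}{5241470404} + \frac{362 \sqrt{6}}{36199} \approx 24.025$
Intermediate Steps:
$Y{\left(H \right)} = - \frac{H}{2}$
$E{\left(Q \right)} = Q^{2}$
$M = - \frac{2}{181}$ ($M = \frac{1}{-83 - \frac{15}{2}} = \frac{1}{- \frac{181}{2}} = - \frac{2}{181} \approx -0.01105$)
$u{\left(x \right)} = \sqrt{-10 + 2 x}$
$\left(\frac{1}{E{\left(20 \right)} + M} + u{\left(17 \right)}\right)^{2} = \left(\frac{1}{20^{2} - \frac{2}{181}} + \sqrt{-10 + 2 \cdot 17}\right)^{2} = \left(\frac{1}{400 - \frac{2}{181}} + \sqrt{-10 + 34}\right)^{2} = \left(\frac{1}{\frac{72398}{181}} + \sqrt{24}\right)^{2} = \left(\frac{181}{72398} + 2 \sqrt{6}\right)^{2}$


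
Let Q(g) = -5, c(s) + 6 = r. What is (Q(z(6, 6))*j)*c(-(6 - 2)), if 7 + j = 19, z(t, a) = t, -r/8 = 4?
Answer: 2280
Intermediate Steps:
r = -32 (r = -8*4 = -32)
c(s) = -38 (c(s) = -6 - 32 = -38)
j = 12 (j = -7 + 19 = 12)
(Q(z(6, 6))*j)*c(-(6 - 2)) = -5*12*(-38) = -60*(-38) = 2280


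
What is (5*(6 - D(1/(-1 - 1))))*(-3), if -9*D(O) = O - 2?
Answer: -515/6 ≈ -85.833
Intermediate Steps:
D(O) = 2/9 - O/9 (D(O) = -(O - 2)/9 = -(-2 + O)/9 = 2/9 - O/9)
(5*(6 - D(1/(-1 - 1))))*(-3) = (5*(6 - (2/9 - 1/(9*(-1 - 1)))))*(-3) = (5*(6 - (2/9 - ⅑/(-2))))*(-3) = (5*(6 - (2/9 - ⅑*(-½))))*(-3) = (5*(6 - (2/9 + 1/18)))*(-3) = (5*(6 - 1*5/18))*(-3) = (5*(6 - 5/18))*(-3) = (5*(103/18))*(-3) = (515/18)*(-3) = -515/6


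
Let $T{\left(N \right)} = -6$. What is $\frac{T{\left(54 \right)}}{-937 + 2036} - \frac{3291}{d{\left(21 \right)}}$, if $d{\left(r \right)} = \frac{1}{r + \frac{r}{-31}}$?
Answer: $- \frac{2278589856}{34069} \approx -66882.0$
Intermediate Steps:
$d{\left(r \right)} = \frac{31}{30 r}$ ($d{\left(r \right)} = \frac{1}{r + r \left(- \frac{1}{31}\right)} = \frac{1}{r - \frac{r}{31}} = \frac{1}{\frac{30}{31} r} = \frac{31}{30 r}$)
$\frac{T{\left(54 \right)}}{-937 + 2036} - \frac{3291}{d{\left(21 \right)}} = - \frac{6}{-937 + 2036} - \frac{3291}{\frac{31}{30} \cdot \frac{1}{21}} = - \frac{6}{1099} - \frac{3291}{\frac{31}{30} \cdot \frac{1}{21}} = \left(-6\right) \frac{1}{1099} - \frac{3291}{\frac{31}{630}} = - \frac{6}{1099} - \frac{2073330}{31} = - \frac{2278589856}{34069}$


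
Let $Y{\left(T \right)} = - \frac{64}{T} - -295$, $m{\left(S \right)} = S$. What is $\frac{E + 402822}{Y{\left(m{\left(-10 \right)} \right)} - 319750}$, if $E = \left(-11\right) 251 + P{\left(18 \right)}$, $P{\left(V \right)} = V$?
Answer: $- \frac{2000395}{1597243} \approx -1.2524$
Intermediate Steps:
$Y{\left(T \right)} = 295 - \frac{64}{T}$ ($Y{\left(T \right)} = - \frac{64}{T} + 295 = 295 - \frac{64}{T}$)
$E = -2743$ ($E = \left(-11\right) 251 + 18 = -2761 + 18 = -2743$)
$\frac{E + 402822}{Y{\left(m{\left(-10 \right)} \right)} - 319750} = \frac{-2743 + 402822}{\left(295 - \frac{64}{-10}\right) - 319750} = \frac{400079}{\left(295 - - \frac{32}{5}\right) - 319750} = \frac{400079}{\left(295 + \frac{32}{5}\right) - 319750} = \frac{400079}{\frac{1507}{5} - 319750} = \frac{400079}{- \frac{1597243}{5}} = 400079 \left(- \frac{5}{1597243}\right) = - \frac{2000395}{1597243}$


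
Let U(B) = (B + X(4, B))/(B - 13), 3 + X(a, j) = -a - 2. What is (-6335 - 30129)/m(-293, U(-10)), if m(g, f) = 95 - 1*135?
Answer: 4558/5 ≈ 911.60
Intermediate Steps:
X(a, j) = -5 - a (X(a, j) = -3 + (-a - 2) = -3 + (-2 - a) = -5 - a)
U(B) = (-9 + B)/(-13 + B) (U(B) = (B + (-5 - 1*4))/(B - 13) = (B + (-5 - 4))/(-13 + B) = (B - 9)/(-13 + B) = (-9 + B)/(-13 + B))
m(g, f) = -40 (m(g, f) = 95 - 135 = -40)
(-6335 - 30129)/m(-293, U(-10)) = (-6335 - 30129)/(-40) = -36464*(-1/40) = 4558/5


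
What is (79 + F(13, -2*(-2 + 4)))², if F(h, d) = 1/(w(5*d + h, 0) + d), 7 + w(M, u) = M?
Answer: 2019241/324 ≈ 6232.2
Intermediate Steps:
w(M, u) = -7 + M
F(h, d) = 1/(-7 + h + 6*d) (F(h, d) = 1/((-7 + (5*d + h)) + d) = 1/((-7 + (h + 5*d)) + d) = 1/((-7 + h + 5*d) + d) = 1/(-7 + h + 6*d))
(79 + F(13, -2*(-2 + 4)))² = (79 + 1/(-7 + 13 + 6*(-2*(-2 + 4))))² = (79 + 1/(-7 + 13 + 6*(-2*2)))² = (79 + 1/(-7 + 13 + 6*(-4)))² = (79 + 1/(-7 + 13 - 24))² = (79 + 1/(-18))² = (79 - 1/18)² = (1421/18)² = 2019241/324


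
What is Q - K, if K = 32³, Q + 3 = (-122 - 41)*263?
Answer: -75640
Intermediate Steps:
Q = -42872 (Q = -3 + (-122 - 41)*263 = -3 - 163*263 = -3 - 42869 = -42872)
K = 32768
Q - K = -42872 - 1*32768 = -42872 - 32768 = -75640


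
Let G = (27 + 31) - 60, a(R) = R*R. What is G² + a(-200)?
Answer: 40004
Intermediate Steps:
a(R) = R²
G = -2 (G = 58 - 60 = -2)
G² + a(-200) = (-2)² + (-200)² = 4 + 40000 = 40004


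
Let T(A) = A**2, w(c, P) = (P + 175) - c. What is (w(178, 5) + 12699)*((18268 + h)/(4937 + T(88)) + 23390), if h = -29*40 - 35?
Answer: 418604727307/1409 ≈ 2.9709e+8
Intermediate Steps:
w(c, P) = 175 + P - c (w(c, P) = (175 + P) - c = 175 + P - c)
h = -1195 (h = -1160 - 35 = -1195)
(w(178, 5) + 12699)*((18268 + h)/(4937 + T(88)) + 23390) = ((175 + 5 - 1*178) + 12699)*((18268 - 1195)/(4937 + 88**2) + 23390) = ((175 + 5 - 178) + 12699)*(17073/(4937 + 7744) + 23390) = (2 + 12699)*(17073/12681 + 23390) = 12701*(17073*(1/12681) + 23390) = 12701*(1897/1409 + 23390) = 12701*(32958407/1409) = 418604727307/1409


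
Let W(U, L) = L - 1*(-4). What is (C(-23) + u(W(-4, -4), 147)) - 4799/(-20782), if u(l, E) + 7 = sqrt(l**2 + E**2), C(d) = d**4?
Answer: 5818569941/20782 ≈ 2.7998e+5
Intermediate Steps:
W(U, L) = 4 + L (W(U, L) = L + 4 = 4 + L)
u(l, E) = -7 + sqrt(E**2 + l**2) (u(l, E) = -7 + sqrt(l**2 + E**2) = -7 + sqrt(E**2 + l**2))
(C(-23) + u(W(-4, -4), 147)) - 4799/(-20782) = ((-23)**4 + (-7 + sqrt(147**2 + (4 - 4)**2))) - 4799/(-20782) = (279841 + (-7 + sqrt(21609 + 0**2))) - 4799*(-1/20782) = (279841 + (-7 + sqrt(21609 + 0))) + 4799/20782 = (279841 + (-7 + sqrt(21609))) + 4799/20782 = (279841 + (-7 + 147)) + 4799/20782 = (279841 + 140) + 4799/20782 = 279981 + 4799/20782 = 5818569941/20782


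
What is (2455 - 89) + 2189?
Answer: 4555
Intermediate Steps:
(2455 - 89) + 2189 = 2366 + 2189 = 4555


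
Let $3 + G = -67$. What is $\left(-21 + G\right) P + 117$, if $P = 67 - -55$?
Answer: $-10985$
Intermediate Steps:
$G = -70$ ($G = -3 - 67 = -70$)
$P = 122$ ($P = 67 + 55 = 122$)
$\left(-21 + G\right) P + 117 = \left(-21 - 70\right) 122 + 117 = \left(-91\right) 122 + 117 = -11102 + 117 = -10985$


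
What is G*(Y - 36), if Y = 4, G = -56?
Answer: 1792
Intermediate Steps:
G*(Y - 36) = -56*(4 - 36) = -56*(-32) = 1792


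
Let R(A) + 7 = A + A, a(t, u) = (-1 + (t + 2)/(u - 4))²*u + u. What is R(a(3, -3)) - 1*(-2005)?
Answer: 96744/49 ≈ 1974.4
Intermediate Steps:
a(t, u) = u + u*(-1 + (2 + t)/(-4 + u))² (a(t, u) = (-1 + (2 + t)/(-4 + u))²*u + u = u*(-1 + (2 + t)/(-4 + u))² + u = u + u*(-1 + (2 + t)/(-4 + u))²)
R(A) = -7 + 2*A (R(A) = -7 + (A + A) = -7 + 2*A)
R(a(3, -3)) - 1*(-2005) = (-7 + 2*(-3 - 3*(6 + 3 - 1*(-3))²/(-4 - 3)²)) - 1*(-2005) = (-7 + 2*(-3 - 3*(6 + 3 + 3)²/(-7)²)) + 2005 = (-7 + 2*(-3 - 3*1/49*12²)) + 2005 = (-7 + 2*(-3 - 3*1/49*144)) + 2005 = (-7 + 2*(-3 - 432/49)) + 2005 = (-7 + 2*(-579/49)) + 2005 = (-7 - 1158/49) + 2005 = -1501/49 + 2005 = 96744/49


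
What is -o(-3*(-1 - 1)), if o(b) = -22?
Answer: 22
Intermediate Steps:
-o(-3*(-1 - 1)) = -1*(-22) = 22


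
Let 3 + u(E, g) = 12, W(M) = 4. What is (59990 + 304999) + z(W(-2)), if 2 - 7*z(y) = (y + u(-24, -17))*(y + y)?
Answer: 2554821/7 ≈ 3.6497e+5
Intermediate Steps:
u(E, g) = 9 (u(E, g) = -3 + 12 = 9)
z(y) = 2/7 - 2*y*(9 + y)/7 (z(y) = 2/7 - (y + 9)*(y + y)/7 = 2/7 - (9 + y)*2*y/7 = 2/7 - 2*y*(9 + y)/7)
(59990 + 304999) + z(W(-2)) = (59990 + 304999) + (2/7 - 18/7*4 - 2/7*4²) = 364989 + (2/7 - 72/7 - 2/7*16) = 364989 + (2/7 - 72/7 - 32/7) = 364989 - 102/7 = 2554821/7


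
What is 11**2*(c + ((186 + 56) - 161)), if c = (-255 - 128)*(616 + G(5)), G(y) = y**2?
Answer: -29696062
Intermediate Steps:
c = -245503 (c = (-255 - 128)*(616 + 5**2) = -383*(616 + 25) = -383*641 = -245503)
11**2*(c + ((186 + 56) - 161)) = 11**2*(-245503 + ((186 + 56) - 161)) = 121*(-245503 + (242 - 161)) = 121*(-245503 + 81) = 121*(-245422) = -29696062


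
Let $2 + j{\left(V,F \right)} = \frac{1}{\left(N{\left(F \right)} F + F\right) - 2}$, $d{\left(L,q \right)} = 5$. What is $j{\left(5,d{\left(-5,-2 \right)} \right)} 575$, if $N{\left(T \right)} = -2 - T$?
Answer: $- \frac{37375}{32} \approx -1168.0$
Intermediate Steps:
$j{\left(V,F \right)} = -2 + \frac{1}{-2 + F + F \left(-2 - F\right)}$ ($j{\left(V,F \right)} = -2 + \frac{1}{\left(\left(-2 - F\right) F + F\right) - 2} = -2 + \frac{1}{\left(F \left(-2 - F\right) + F\right) - 2} = -2 + \frac{1}{\left(F + F \left(-2 - F\right)\right) - 2} = -2 + \frac{1}{-2 + F + F \left(-2 - F\right)}$)
$j{\left(5,d{\left(-5,-2 \right)} \right)} 575 = \frac{-5 - 10 - 2 \cdot 5^{2}}{2 + 5 + 5^{2}} \cdot 575 = \frac{-5 - 10 - 50}{2 + 5 + 25} \cdot 575 = \frac{-5 - 10 - 50}{32} \cdot 575 = \frac{1}{32} \left(-65\right) 575 = \left(- \frac{65}{32}\right) 575 = - \frac{37375}{32}$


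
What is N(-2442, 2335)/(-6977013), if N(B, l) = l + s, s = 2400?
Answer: -4735/6977013 ≈ -0.00067866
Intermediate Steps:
N(B, l) = 2400 + l (N(B, l) = l + 2400 = 2400 + l)
N(-2442, 2335)/(-6977013) = (2400 + 2335)/(-6977013) = 4735*(-1/6977013) = -4735/6977013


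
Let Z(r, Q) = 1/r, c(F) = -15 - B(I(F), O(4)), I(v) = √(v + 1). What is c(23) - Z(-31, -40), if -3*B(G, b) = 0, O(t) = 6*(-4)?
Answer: -464/31 ≈ -14.968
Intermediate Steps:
O(t) = -24
I(v) = √(1 + v)
B(G, b) = 0 (B(G, b) = -⅓*0 = 0)
c(F) = -15 (c(F) = -15 - 1*0 = -15 + 0 = -15)
c(23) - Z(-31, -40) = -15 - 1/(-31) = -15 - 1*(-1/31) = -15 + 1/31 = -464/31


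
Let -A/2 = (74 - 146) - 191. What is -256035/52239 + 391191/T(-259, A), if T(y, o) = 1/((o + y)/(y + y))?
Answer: -1818797180471/9019934 ≈ -2.0164e+5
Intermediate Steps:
A = 526 (A = -2*((74 - 146) - 191) = -2*(-72 - 191) = -2*(-263) = 526)
T(y, o) = 2*y/(o + y) (T(y, o) = 1/((o + y)/((2*y))) = 1/((o + y)*(1/(2*y))) = 1/((o + y)/(2*y)) = 2*y/(o + y))
-256035/52239 + 391191/T(-259, A) = -256035/52239 + 391191/((2*(-259)/(526 - 259))) = -256035*1/52239 + 391191/((2*(-259)/267)) = -85345/17413 + 391191/((2*(-259)*(1/267))) = -85345/17413 + 391191/(-518/267) = -85345/17413 + 391191*(-267/518) = -85345/17413 - 104447997/518 = -1818797180471/9019934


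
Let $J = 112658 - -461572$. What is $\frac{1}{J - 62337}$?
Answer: $\frac{1}{511893} \approx 1.9535 \cdot 10^{-6}$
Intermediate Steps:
$J = 574230$ ($J = 112658 + 461572 = 574230$)
$\frac{1}{J - 62337} = \frac{1}{574230 - 62337} = \frac{1}{511893}$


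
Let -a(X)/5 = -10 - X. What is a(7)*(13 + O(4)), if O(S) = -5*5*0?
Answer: 1105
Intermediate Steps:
a(X) = 50 + 5*X (a(X) = -5*(-10 - X) = 50 + 5*X)
O(S) = 0 (O(S) = -25*0 = 0)
a(7)*(13 + O(4)) = (50 + 5*7)*(13 + 0) = (50 + 35)*13 = 85*13 = 1105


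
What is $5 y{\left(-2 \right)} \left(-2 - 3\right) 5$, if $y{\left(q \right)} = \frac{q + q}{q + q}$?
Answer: $-125$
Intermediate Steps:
$y{\left(q \right)} = 1$ ($y{\left(q \right)} = \frac{2 q}{2 q} = 2 q \frac{1}{2 q} = 1$)
$5 y{\left(-2 \right)} \left(-2 - 3\right) 5 = 5 \cdot 1 \left(-2 - 3\right) 5 = 5 \left(\left(-5\right) 5\right) = 5 \left(-25\right) = -125$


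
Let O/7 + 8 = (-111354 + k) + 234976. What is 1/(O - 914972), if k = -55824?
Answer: -1/440442 ≈ -2.2704e-6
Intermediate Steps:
O = 474530 (O = -56 + 7*((-111354 - 55824) + 234976) = -56 + 7*(-167178 + 234976) = -56 + 7*67798 = -56 + 474586 = 474530)
1/(O - 914972) = 1/(474530 - 914972) = 1/(-440442) = -1/440442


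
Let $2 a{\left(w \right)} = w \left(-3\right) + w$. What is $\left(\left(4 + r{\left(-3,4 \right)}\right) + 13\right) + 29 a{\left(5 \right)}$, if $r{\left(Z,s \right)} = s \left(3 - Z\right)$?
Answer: $-104$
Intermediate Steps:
$a{\left(w \right)} = - w$ ($a{\left(w \right)} = \frac{w \left(-3\right) + w}{2} = \frac{- 3 w + w}{2} = \frac{\left(-2\right) w}{2} = - w$)
$\left(\left(4 + r{\left(-3,4 \right)}\right) + 13\right) + 29 a{\left(5 \right)} = \left(\left(4 + 4 \left(3 - -3\right)\right) + 13\right) + 29 \left(\left(-1\right) 5\right) = \left(\left(4 + 4 \left(3 + 3\right)\right) + 13\right) + 29 \left(-5\right) = \left(\left(4 + 4 \cdot 6\right) + 13\right) - 145 = \left(\left(4 + 24\right) + 13\right) - 145 = \left(28 + 13\right) - 145 = 41 - 145 = -104$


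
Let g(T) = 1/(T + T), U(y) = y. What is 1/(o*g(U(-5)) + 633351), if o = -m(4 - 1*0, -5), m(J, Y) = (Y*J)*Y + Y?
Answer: 2/1266721 ≈ 1.5789e-6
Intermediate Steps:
g(T) = 1/(2*T)
m(J, Y) = Y + J*Y² (m(J, Y) = (J*Y)*Y + Y = J*Y² + Y = Y + J*Y²)
o = -95 (o = -(-5)*(1 + (4 - 1*0)*(-5)) = -(-5)*(1 + (4 + 0)*(-5)) = -(-5)*(1 + 4*(-5)) = -(-5)*(1 - 20) = -(-5)*(-19) = -1*95 = -95)
1/(o*g(U(-5)) + 633351) = 1/(-95/(2*(-5)) + 633351) = 1/(-95*(-1)/(2*5) + 633351) = 1/(-95*(-⅒) + 633351) = 1/(19/2 + 633351) = 1/(1266721/2) = 2/1266721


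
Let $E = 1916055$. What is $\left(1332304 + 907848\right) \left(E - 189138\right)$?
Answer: $3868556571384$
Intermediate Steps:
$\left(1332304 + 907848\right) \left(E - 189138\right) = \left(1332304 + 907848\right) \left(1916055 - 189138\right) = 2240152 \cdot 1726917 = 3868556571384$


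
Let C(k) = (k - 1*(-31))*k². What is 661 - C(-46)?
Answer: 32401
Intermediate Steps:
C(k) = k²*(31 + k) (C(k) = (k + 31)*k² = (31 + k)*k² = k²*(31 + k))
661 - C(-46) = 661 - (-46)²*(31 - 46) = 661 - 2116*(-15) = 661 - 1*(-31740) = 661 + 31740 = 32401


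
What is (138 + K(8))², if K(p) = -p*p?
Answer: 5476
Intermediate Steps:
K(p) = -p²
(138 + K(8))² = (138 - 1*8²)² = (138 - 1*64)² = (138 - 64)² = 74² = 5476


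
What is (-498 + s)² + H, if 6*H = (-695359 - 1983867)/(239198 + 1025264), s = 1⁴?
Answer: 936999142861/3793386 ≈ 2.4701e+5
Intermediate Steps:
s = 1
H = -1339613/3793386 (H = ((-695359 - 1983867)/(239198 + 1025264))/6 = (-2679226/1264462)/6 = (-2679226*1/1264462)/6 = (⅙)*(-1339613/632231) = -1339613/3793386 ≈ -0.35314)
(-498 + s)² + H = (-498 + 1)² - 1339613/3793386 = (-497)² - 1339613/3793386 = 247009 - 1339613/3793386 = 936999142861/3793386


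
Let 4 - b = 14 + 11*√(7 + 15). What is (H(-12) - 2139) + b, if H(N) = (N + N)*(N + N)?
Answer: -1573 - 11*√22 ≈ -1624.6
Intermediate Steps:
b = -10 - 11*√22 (b = 4 - (14 + 11*√(7 + 15)) = 4 - (14 + 11*√22) = 4 + (-14 - 11*√22) = -10 - 11*√22 ≈ -61.595)
H(N) = 4*N² (H(N) = (2*N)*(2*N) = 4*N²)
(H(-12) - 2139) + b = (4*(-12)² - 2139) + (-10 - 11*√22) = (4*144 - 2139) + (-10 - 11*√22) = (576 - 2139) + (-10 - 11*√22) = -1563 + (-10 - 11*√22) = -1573 - 11*√22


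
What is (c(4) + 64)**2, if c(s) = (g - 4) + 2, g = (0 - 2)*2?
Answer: 3364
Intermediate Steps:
g = -4 (g = -2*2 = -4)
c(s) = -6 (c(s) = (-4 - 4) + 2 = -8 + 2 = -6)
(c(4) + 64)**2 = (-6 + 64)**2 = 58**2 = 3364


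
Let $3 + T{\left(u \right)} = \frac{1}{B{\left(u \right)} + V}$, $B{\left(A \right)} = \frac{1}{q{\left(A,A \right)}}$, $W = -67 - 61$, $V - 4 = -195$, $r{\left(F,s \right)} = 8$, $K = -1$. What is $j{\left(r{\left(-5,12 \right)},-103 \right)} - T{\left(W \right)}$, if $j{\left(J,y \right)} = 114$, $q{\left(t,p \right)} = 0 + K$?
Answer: $\frac{22465}{192} \approx 117.01$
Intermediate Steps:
$q{\left(t,p \right)} = -1$ ($q{\left(t,p \right)} = 0 - 1 = -1$)
$V = -191$ ($V = 4 - 195 = -191$)
$W = -128$
$B{\left(A \right)} = -1$ ($B{\left(A \right)} = \frac{1}{-1} = -1$)
$T{\left(u \right)} = - \frac{577}{192}$ ($T{\left(u \right)} = -3 + \frac{1}{-1 - 191} = -3 + \frac{1}{-192} = -3 - \frac{1}{192} = - \frac{577}{192}$)
$j{\left(r{\left(-5,12 \right)},-103 \right)} - T{\left(W \right)} = 114 - - \frac{577}{192} = 114 + \frac{577}{192} = \frac{22465}{192}$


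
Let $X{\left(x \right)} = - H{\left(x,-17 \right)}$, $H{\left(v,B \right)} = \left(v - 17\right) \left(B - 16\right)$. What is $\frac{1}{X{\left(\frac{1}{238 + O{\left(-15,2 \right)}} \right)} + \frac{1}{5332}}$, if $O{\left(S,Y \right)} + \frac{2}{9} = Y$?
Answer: $- \frac{5753228}{3226768027} \approx -0.001783$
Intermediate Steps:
$O{\left(S,Y \right)} = - \frac{2}{9} + Y$
$H{\left(v,B \right)} = \left(-17 + v\right) \left(-16 + B\right)$ ($H{\left(v,B \right)} = \left(-17 + v\right) \left(B - 16\right) = \left(-17 + v\right) \left(-16 + B\right)$)
$X{\left(x \right)} = -561 + 33 x$ ($X{\left(x \right)} = - (272 - -289 - 16 x - 17 x) = - (272 + 289 - 16 x - 17 x) = - (561 - 33 x) = -561 + 33 x$)
$\frac{1}{X{\left(\frac{1}{238 + O{\left(-15,2 \right)}} \right)} + \frac{1}{5332}} = \frac{1}{\left(-561 + \frac{33}{238 + \left(- \frac{2}{9} + 2\right)}\right) + \frac{1}{5332}} = \frac{1}{\left(-561 + \frac{33}{238 + \frac{16}{9}}\right) + \frac{1}{5332}} = \frac{1}{\left(-561 + \frac{33}{\frac{2158}{9}}\right) + \frac{1}{5332}} = \frac{1}{\left(-561 + 33 \cdot \frac{9}{2158}\right) + \frac{1}{5332}} = \frac{1}{\left(-561 + \frac{297}{2158}\right) + \frac{1}{5332}} = \frac{1}{- \frac{1210341}{2158} + \frac{1}{5332}} = \frac{1}{- \frac{3226768027}{5753228}} = - \frac{5753228}{3226768027}$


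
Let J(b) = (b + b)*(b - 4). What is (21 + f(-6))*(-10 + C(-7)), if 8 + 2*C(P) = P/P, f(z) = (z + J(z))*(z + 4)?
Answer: 5589/2 ≈ 2794.5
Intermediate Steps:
J(b) = 2*b*(-4 + b) (J(b) = (2*b)*(-4 + b) = 2*b*(-4 + b))
f(z) = (4 + z)*(z + 2*z*(-4 + z)) (f(z) = (z + 2*z*(-4 + z))*(z + 4) = (z + 2*z*(-4 + z))*(4 + z) = (4 + z)*(z + 2*z*(-4 + z)))
C(P) = -7/2 (C(P) = -4 + (P/P)/2 = -4 + (1/2)*1 = -4 + 1/2 = -7/2)
(21 + f(-6))*(-10 + C(-7)) = (21 - 6*(-28 - 6 + 2*(-6)**2))*(-10 - 7/2) = (21 - 6*(-28 - 6 + 2*36))*(-27/2) = (21 - 6*(-28 - 6 + 72))*(-27/2) = (21 - 6*38)*(-27/2) = (21 - 228)*(-27/2) = -207*(-27/2) = 5589/2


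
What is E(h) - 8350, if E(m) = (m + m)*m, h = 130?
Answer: 25450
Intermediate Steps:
E(m) = 2*m² (E(m) = (2*m)*m = 2*m²)
E(h) - 8350 = 2*130² - 8350 = 2*16900 - 8350 = 33800 - 8350 = 25450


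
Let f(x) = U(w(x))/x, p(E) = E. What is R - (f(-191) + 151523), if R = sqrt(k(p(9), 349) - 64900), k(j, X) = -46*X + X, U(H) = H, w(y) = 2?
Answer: -28940891/191 + 7*I*sqrt(1645) ≈ -1.5152e+5 + 283.91*I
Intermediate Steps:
k(j, X) = -45*X
R = 7*I*sqrt(1645) (R = sqrt(-45*349 - 64900) = sqrt(-15705 - 64900) = sqrt(-80605) = 7*I*sqrt(1645) ≈ 283.91*I)
f(x) = 2/x
R - (f(-191) + 151523) = 7*I*sqrt(1645) - (2/(-191) + 151523) = 7*I*sqrt(1645) - (2*(-1/191) + 151523) = 7*I*sqrt(1645) - (-2/191 + 151523) = 7*I*sqrt(1645) - 1*28940891/191 = 7*I*sqrt(1645) - 28940891/191 = -28940891/191 + 7*I*sqrt(1645)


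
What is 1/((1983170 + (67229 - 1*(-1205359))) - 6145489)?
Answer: -1/2889731 ≈ -3.4605e-7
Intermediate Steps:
1/((1983170 + (67229 - 1*(-1205359))) - 6145489) = 1/((1983170 + (67229 + 1205359)) - 6145489) = 1/((1983170 + 1272588) - 6145489) = 1/(3255758 - 6145489) = 1/(-2889731) = -1/2889731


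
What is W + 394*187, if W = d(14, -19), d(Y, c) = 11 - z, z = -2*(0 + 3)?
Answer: 73695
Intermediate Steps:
z = -6 (z = -2*3 = -6)
d(Y, c) = 17 (d(Y, c) = 11 - 1*(-6) = 11 + 6 = 17)
W = 17
W + 394*187 = 17 + 394*187 = 17 + 73678 = 73695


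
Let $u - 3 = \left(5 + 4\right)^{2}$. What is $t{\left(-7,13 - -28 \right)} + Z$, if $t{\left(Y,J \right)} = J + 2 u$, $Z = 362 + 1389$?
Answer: $1960$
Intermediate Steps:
$Z = 1751$
$u = 84$ ($u = 3 + \left(5 + 4\right)^{2} = 3 + 9^{2} = 3 + 81 = 84$)
$t{\left(Y,J \right)} = 168 + J$ ($t{\left(Y,J \right)} = J + 2 \cdot 84 = J + 168 = 168 + J$)
$t{\left(-7,13 - -28 \right)} + Z = \left(168 + \left(13 - -28\right)\right) + 1751 = \left(168 + \left(13 + 28\right)\right) + 1751 = \left(168 + 41\right) + 1751 = 209 + 1751 = 1960$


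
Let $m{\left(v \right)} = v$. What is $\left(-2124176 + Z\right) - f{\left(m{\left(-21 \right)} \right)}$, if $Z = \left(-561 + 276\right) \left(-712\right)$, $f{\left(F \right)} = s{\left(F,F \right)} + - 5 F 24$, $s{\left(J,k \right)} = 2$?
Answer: $-1923778$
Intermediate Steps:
$f{\left(F \right)} = 2 - 120 F$ ($f{\left(F \right)} = 2 + - 5 F 24 = 2 - 120 F$)
$Z = 202920$ ($Z = \left(-285\right) \left(-712\right) = 202920$)
$\left(-2124176 + Z\right) - f{\left(m{\left(-21 \right)} \right)} = \left(-2124176 + 202920\right) - \left(2 - -2520\right) = -1921256 - \left(2 + 2520\right) = -1921256 - 2522 = -1923778$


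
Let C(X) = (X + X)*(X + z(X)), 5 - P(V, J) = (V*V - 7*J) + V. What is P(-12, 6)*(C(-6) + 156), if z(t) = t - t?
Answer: -19380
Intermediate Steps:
z(t) = 0
P(V, J) = 5 - V - V² + 7*J (P(V, J) = 5 - ((V*V - 7*J) + V) = 5 - ((V² - 7*J) + V) = 5 - (V + V² - 7*J) = 5 + (-V - V² + 7*J) = 5 - V - V² + 7*J)
C(X) = 2*X² (C(X) = (X + X)*(X + 0) = (2*X)*X = 2*X²)
P(-12, 6)*(C(-6) + 156) = (5 - 1*(-12) - 1*(-12)² + 7*6)*(2*(-6)² + 156) = (5 + 12 - 1*144 + 42)*(2*36 + 156) = (5 + 12 - 144 + 42)*(72 + 156) = -85*228 = -19380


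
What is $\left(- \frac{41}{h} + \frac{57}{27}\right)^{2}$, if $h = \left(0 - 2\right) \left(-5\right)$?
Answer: $\frac{32041}{8100} \approx 3.9557$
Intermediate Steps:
$h = 10$ ($h = \left(-2\right) \left(-5\right) = 10$)
$\left(- \frac{41}{h} + \frac{57}{27}\right)^{2} = \left(- \frac{41}{10} + \frac{57}{27}\right)^{2} = \left(\left(-41\right) \frac{1}{10} + 57 \cdot \frac{1}{27}\right)^{2} = \left(- \frac{41}{10} + \frac{19}{9}\right)^{2} = \left(- \frac{179}{90}\right)^{2} = \frac{32041}{8100}$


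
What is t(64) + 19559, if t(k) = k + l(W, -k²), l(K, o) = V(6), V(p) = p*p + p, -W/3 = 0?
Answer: 19665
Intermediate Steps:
W = 0 (W = -3*0 = 0)
V(p) = p + p² (V(p) = p² + p = p + p²)
l(K, o) = 42 (l(K, o) = 6*(1 + 6) = 6*7 = 42)
t(k) = 42 + k (t(k) = k + 42 = 42 + k)
t(64) + 19559 = (42 + 64) + 19559 = 106 + 19559 = 19665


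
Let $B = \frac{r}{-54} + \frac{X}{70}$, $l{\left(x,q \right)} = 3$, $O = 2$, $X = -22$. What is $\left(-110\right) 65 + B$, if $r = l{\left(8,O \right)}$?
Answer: $- \frac{4504733}{630} \approx -7150.4$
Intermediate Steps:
$r = 3$
$B = - \frac{233}{630}$ ($B = \frac{3}{-54} - \frac{22}{70} = 3 \left(- \frac{1}{54}\right) - \frac{11}{35} = - \frac{1}{18} - \frac{11}{35} = - \frac{233}{630} \approx -0.36984$)
$\left(-110\right) 65 + B = \left(-110\right) 65 - \frac{233}{630} = -7150 - \frac{233}{630} = - \frac{4504733}{630}$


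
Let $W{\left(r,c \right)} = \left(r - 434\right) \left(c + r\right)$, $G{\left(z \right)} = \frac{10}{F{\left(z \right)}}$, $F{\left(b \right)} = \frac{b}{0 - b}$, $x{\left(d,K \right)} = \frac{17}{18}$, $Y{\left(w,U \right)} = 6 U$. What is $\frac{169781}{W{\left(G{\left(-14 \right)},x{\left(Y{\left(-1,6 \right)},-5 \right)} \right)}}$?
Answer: $\frac{509343}{12062} \approx 42.227$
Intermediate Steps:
$x{\left(d,K \right)} = \frac{17}{18}$ ($x{\left(d,K \right)} = 17 \cdot \frac{1}{18} = \frac{17}{18}$)
$F{\left(b \right)} = -1$ ($F{\left(b \right)} = \frac{b}{\left(-1\right) b} = b \left(- \frac{1}{b}\right) = -1$)
$G{\left(z \right)} = -10$ ($G{\left(z \right)} = \frac{10}{-1} = 10 \left(-1\right) = -10$)
$W{\left(r,c \right)} = \left(-434 + r\right) \left(c + r\right)$
$\frac{169781}{W{\left(G{\left(-14 \right)},x{\left(Y{\left(-1,6 \right)},-5 \right)} \right)}} = \frac{169781}{\left(-10\right)^{2} - \frac{3689}{9} - -4340 + \frac{17}{18} \left(-10\right)} = \frac{169781}{100 - \frac{3689}{9} + 4340 - \frac{85}{9}} = \frac{169781}{\frac{12062}{3}} = 169781 \cdot \frac{3}{12062} = \frac{509343}{12062}$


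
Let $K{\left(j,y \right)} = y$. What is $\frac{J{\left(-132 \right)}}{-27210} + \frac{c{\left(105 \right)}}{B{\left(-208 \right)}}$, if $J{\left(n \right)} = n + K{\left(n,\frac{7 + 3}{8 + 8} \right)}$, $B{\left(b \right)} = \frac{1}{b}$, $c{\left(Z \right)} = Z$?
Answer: $- \frac{4754130149}{217680} \approx -21840.0$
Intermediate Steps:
$J{\left(n \right)} = \frac{5}{8} + n$ ($J{\left(n \right)} = n + \frac{7 + 3}{8 + 8} = n + \frac{10}{16} = n + 10 \cdot \frac{1}{16} = n + \frac{5}{8} = \frac{5}{8} + n$)
$\frac{J{\left(-132 \right)}}{-27210} + \frac{c{\left(105 \right)}}{B{\left(-208 \right)}} = \frac{\frac{5}{8} - 132}{-27210} + \frac{105}{\frac{1}{-208}} = \left(- \frac{1051}{8}\right) \left(- \frac{1}{27210}\right) + \frac{105}{- \frac{1}{208}} = \frac{1051}{217680} + 105 \left(-208\right) = \frac{1051}{217680} - 21840 = - \frac{4754130149}{217680}$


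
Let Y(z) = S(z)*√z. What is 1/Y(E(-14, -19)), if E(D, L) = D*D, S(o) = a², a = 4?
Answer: 1/224 ≈ 0.0044643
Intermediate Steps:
S(o) = 16 (S(o) = 4² = 16)
E(D, L) = D²
Y(z) = 16*√z
1/Y(E(-14, -19)) = 1/(16*√((-14)²)) = 1/(16*√196) = 1/(16*14) = 1/224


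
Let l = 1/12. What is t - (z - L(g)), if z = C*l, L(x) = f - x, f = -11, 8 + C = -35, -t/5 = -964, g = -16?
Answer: 57943/12 ≈ 4828.6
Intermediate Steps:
t = 4820 (t = -5*(-964) = 4820)
l = 1/12 ≈ 0.083333
C = -43 (C = -8 - 35 = -43)
L(x) = -11 - x
z = -43/12 (z = -43*1/12 = -43/12 ≈ -3.5833)
t - (z - L(g)) = 4820 - (-43/12 - (-11 - 1*(-16))) = 4820 - (-43/12 - (-11 + 16)) = 4820 - (-43/12 - 1*5) = 4820 - (-43/12 - 5) = 4820 - 1*(-103/12) = 4820 + 103/12 = 57943/12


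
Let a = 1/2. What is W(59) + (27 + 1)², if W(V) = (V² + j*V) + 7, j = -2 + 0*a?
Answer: 4154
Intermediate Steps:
a = ½ ≈ 0.50000
j = -2 (j = -2 + 0*(½) = -2 + 0 = -2)
W(V) = 7 + V² - 2*V (W(V) = (V² - 2*V) + 7 = 7 + V² - 2*V)
W(59) + (27 + 1)² = (7 + 59² - 2*59) + (27 + 1)² = (7 + 3481 - 118) + 28² = 3370 + 784 = 4154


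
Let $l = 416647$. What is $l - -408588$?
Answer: $825235$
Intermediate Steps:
$l - -408588 = 416647 - -408588 = 416647 + 408588 = 825235$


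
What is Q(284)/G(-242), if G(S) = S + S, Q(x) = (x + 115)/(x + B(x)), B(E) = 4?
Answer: -133/46464 ≈ -0.0028624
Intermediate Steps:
Q(x) = (115 + x)/(4 + x) (Q(x) = (x + 115)/(x + 4) = (115 + x)/(4 + x))
G(S) = 2*S
Q(284)/G(-242) = ((115 + 284)/(4 + 284))/((2*(-242))) = (399/288)/(-484) = ((1/288)*399)*(-1/484) = (133/96)*(-1/484) = -133/46464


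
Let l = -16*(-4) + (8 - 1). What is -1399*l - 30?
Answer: -99359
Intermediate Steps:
l = 71 (l = 64 + 7 = 71)
-1399*l - 30 = -1399*71 - 30 = -99329 - 30 = -99359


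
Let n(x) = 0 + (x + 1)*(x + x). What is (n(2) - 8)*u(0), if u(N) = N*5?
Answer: 0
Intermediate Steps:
n(x) = 2*x*(1 + x) (n(x) = 0 + (1 + x)*(2*x) = 0 + 2*x*(1 + x) = 2*x*(1 + x))
u(N) = 5*N
(n(2) - 8)*u(0) = (2*2*(1 + 2) - 8)*(5*0) = (2*2*3 - 8)*0 = (12 - 8)*0 = 4*0 = 0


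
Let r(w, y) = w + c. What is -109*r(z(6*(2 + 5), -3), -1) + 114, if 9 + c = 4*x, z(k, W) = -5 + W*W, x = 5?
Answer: -1521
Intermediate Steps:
z(k, W) = -5 + W**2
c = 11 (c = -9 + 4*5 = -9 + 20 = 11)
r(w, y) = 11 + w (r(w, y) = w + 11 = 11 + w)
-109*r(z(6*(2 + 5), -3), -1) + 114 = -109*(11 + (-5 + (-3)**2)) + 114 = -109*(11 + (-5 + 9)) + 114 = -109*(11 + 4) + 114 = -109*15 + 114 = -1635 + 114 = -1521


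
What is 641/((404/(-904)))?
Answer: -144866/101 ≈ -1434.3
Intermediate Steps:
641/((404/(-904))) = 641/((404*(-1/904))) = 641/(-101/226) = 641*(-226/101) = -144866/101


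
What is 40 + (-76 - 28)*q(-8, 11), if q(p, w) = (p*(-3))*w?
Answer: -27416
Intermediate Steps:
q(p, w) = -3*p*w (q(p, w) = (-3*p)*w = -3*p*w)
40 + (-76 - 28)*q(-8, 11) = 40 + (-76 - 28)*(-3*(-8)*11) = 40 - 104*264 = 40 - 27456 = -27416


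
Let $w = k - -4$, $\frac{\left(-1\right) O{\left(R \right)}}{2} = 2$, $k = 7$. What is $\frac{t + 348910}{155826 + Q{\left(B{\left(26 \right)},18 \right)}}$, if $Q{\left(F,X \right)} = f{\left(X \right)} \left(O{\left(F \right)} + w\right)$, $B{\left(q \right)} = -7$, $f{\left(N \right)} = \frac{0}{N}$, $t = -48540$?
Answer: $\frac{150185}{77913} \approx 1.9276$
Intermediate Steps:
$f{\left(N \right)} = 0$
$O{\left(R \right)} = -4$ ($O{\left(R \right)} = \left(-2\right) 2 = -4$)
$w = 11$ ($w = 7 - -4 = 7 + 4 = 11$)
$Q{\left(F,X \right)} = 0$ ($Q{\left(F,X \right)} = 0 \left(-4 + 11\right) = 0 \cdot 7 = 0$)
$\frac{t + 348910}{155826 + Q{\left(B{\left(26 \right)},18 \right)}} = \frac{-48540 + 348910}{155826 + 0} = \frac{300370}{155826} = 300370 \cdot \frac{1}{155826} = \frac{150185}{77913}$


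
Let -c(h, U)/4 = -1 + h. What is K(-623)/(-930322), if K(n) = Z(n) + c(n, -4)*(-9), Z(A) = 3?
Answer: 22461/930322 ≈ 0.024143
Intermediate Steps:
c(h, U) = 4 - 4*h (c(h, U) = -4*(-1 + h) = 4 - 4*h)
K(n) = -33 + 36*n (K(n) = 3 + (4 - 4*n)*(-9) = 3 + (-36 + 36*n) = -33 + 36*n)
K(-623)/(-930322) = (-33 + 36*(-623))/(-930322) = (-33 - 22428)*(-1/930322) = -22461*(-1/930322) = 22461/930322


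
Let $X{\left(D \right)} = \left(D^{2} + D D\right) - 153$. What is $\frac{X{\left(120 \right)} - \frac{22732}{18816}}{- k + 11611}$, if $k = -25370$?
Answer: $\frac{134749805}{173958624} \approx 0.77461$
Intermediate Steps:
$X{\left(D \right)} = -153 + 2 D^{2}$ ($X{\left(D \right)} = \left(D^{2} + D^{2}\right) - 153 = 2 D^{2} - 153 = -153 + 2 D^{2}$)
$\frac{X{\left(120 \right)} - \frac{22732}{18816}}{- k + 11611} = \frac{\left(-153 + 2 \cdot 120^{2}\right) - \frac{22732}{18816}}{\left(-1\right) \left(-25370\right) + 11611} = \frac{\left(-153 + 2 \cdot 14400\right) - \frac{5683}{4704}}{25370 + 11611} = \frac{\left(-153 + 28800\right) - \frac{5683}{4704}}{36981} = \left(28647 - \frac{5683}{4704}\right) \frac{1}{36981} = \frac{134749805}{4704} \cdot \frac{1}{36981} = \frac{134749805}{173958624}$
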